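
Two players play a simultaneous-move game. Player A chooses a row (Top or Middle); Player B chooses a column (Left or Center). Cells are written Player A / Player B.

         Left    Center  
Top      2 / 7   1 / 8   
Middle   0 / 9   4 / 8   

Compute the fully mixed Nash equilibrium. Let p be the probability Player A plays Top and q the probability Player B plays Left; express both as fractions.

p = 1/2, q = 3/5

Each player's mixing probability is pinned down by making the *other* player indifferent.
Player B indifferent between Left and Center: p·7 + (1−p)·9 = p·8 + (1−p)·8 ⟹ 9 + (-2)p = 8 + 0p ⟹ p = 1/2.
Player A indifferent between Top and Middle: q·2 + (1−q)·1 = q·0 + (1−q)·4 ⟹ 1 + 1q = 4 + (-4)q ⟹ q = 3/5.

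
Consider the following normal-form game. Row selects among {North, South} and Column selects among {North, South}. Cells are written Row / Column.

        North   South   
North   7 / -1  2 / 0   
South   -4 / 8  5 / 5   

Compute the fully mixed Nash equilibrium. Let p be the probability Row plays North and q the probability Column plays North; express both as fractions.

In a mixed NE each player is indifferent between their pure strategies, so the opponent's mix sets the indifference.
Column indifferent between North and South: p·(-1) + (1−p)·8 = p·0 + (1−p)·5 ⟹ 8 + (-9)p = 5 + (-5)p ⟹ p = 3/4.
Row indifferent between North and South: q·7 + (1−q)·2 = q·(-4) + (1−q)·5 ⟹ 2 + 5q = 5 + (-9)q ⟹ q = 3/14.

p = 3/4, q = 3/14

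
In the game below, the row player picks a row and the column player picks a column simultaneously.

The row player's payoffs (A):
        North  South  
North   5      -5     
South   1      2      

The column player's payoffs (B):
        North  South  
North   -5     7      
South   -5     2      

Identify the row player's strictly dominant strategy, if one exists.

Check whether one of the row player's strategies beats all alternatives regardless of what the opponent does.
North is not dominant: against South, South gives 2 > -5.
South is not dominant: against North, North gives 5 > 1.
No single strategy is best against every opponent action.

None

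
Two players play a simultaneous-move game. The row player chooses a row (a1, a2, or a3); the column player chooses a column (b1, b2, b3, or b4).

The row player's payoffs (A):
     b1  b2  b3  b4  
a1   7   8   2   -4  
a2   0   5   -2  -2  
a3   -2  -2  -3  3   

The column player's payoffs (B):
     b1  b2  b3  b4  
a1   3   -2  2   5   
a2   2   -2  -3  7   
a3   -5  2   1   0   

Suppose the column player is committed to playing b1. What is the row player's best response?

a1

With the column player fixed at b1, the row player's payoffs are: a1 → 7, a2 → 0, a3 → -2.
The maximum is 7, achieved by a1.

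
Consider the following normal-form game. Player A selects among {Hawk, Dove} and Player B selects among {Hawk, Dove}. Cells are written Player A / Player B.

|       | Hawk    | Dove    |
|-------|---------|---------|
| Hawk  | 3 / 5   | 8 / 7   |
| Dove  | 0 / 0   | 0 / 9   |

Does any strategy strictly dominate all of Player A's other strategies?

Check whether one of Player A's strategies beats all alternatives regardless of what the opponent does.
Hawk strictly dominates: vs Hawk: 3 > 0; vs Dove: 8 > 0.

Hawk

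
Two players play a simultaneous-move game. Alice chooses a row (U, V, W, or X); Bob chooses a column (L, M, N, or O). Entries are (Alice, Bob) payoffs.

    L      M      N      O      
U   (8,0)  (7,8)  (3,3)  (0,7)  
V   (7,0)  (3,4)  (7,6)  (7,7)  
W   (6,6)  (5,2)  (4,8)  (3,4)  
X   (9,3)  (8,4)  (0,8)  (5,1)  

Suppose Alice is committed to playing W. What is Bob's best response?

With Alice fixed at W, Bob's payoffs are: L → 6, M → 2, N → 8, O → 4.
The maximum is 8, achieved by N.

N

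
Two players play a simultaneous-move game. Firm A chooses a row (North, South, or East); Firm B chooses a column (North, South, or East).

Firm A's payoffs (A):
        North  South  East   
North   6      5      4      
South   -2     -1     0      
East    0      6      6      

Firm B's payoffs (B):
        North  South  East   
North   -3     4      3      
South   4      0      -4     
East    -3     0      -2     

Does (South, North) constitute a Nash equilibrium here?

No

Holding Firm B at North: Firm A gets -2 from South but could get 6 by switching to North. Firm A has a profitable deviation.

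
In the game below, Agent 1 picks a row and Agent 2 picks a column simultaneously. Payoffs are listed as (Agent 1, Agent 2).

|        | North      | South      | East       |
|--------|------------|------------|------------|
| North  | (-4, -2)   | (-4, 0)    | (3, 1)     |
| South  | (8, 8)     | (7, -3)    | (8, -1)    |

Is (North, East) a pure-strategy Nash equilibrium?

No

Holding Agent 2 at East: Agent 1 gets 3 from North but could get 8 by switching to South. Agent 1 has a profitable deviation.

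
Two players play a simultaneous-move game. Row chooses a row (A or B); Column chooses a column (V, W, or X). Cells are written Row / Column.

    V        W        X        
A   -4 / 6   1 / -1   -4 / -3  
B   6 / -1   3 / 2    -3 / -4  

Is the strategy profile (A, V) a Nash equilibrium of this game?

No

Holding Column at V: Row gets -4 from A but could get 6 by switching to B. Row has a profitable deviation.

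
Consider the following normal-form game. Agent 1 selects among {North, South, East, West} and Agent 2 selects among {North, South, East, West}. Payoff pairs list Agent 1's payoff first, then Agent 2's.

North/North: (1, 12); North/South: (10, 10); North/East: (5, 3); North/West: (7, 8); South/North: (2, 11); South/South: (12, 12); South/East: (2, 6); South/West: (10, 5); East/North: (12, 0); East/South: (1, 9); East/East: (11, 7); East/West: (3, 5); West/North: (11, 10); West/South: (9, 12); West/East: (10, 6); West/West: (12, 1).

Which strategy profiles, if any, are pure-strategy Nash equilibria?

(South, South)

A profile is a Nash equilibrium when each player is best-responding to the other.
Agent 1's best responses — vs North: East (payoff 12); vs South: South (payoff 12); vs East: East (payoff 11); vs West: West (payoff 12).
Agent 2's best responses — vs North: North (payoff 12); vs South: South (payoff 12); vs East: South (payoff 9); vs West: South (payoff 12).
The only mutual best response is (South, South); neither player gains by switching there.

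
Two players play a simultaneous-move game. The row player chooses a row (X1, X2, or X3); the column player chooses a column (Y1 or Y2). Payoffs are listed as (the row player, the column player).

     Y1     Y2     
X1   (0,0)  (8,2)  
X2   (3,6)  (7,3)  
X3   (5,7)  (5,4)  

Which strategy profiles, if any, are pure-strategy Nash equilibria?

Find each player's best response to every opponent strategy; NE are the intersections.
The row player's best responses — vs Y1: X3 (payoff 5); vs Y2: X1 (payoff 8).
The column player's best responses — vs X1: Y2 (payoff 2); vs X2: Y1 (payoff 6); vs X3: Y1 (payoff 7).
Mutual best responses occur at (X1, Y2) and (X3, Y1); at each, neither player gains by switching.

(X1, Y2) and (X3, Y1)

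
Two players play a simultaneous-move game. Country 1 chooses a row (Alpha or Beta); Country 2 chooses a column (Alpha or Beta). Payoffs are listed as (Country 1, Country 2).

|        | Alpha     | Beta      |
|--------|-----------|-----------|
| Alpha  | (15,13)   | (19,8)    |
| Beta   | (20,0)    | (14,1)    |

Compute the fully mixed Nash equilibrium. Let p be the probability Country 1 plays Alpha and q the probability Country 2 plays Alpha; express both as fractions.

p = 1/6, q = 1/2

Each player's mixing probability is pinned down by making the *other* player indifferent.
Country 2 indifferent between Alpha and Beta: p·13 + (1−p)·0 = p·8 + (1−p)·1 ⟹ 0 + 13p = 1 + 7p ⟹ p = 1/6.
Country 1 indifferent between Alpha and Beta: q·15 + (1−q)·19 = q·20 + (1−q)·14 ⟹ 19 + (-4)q = 14 + 6q ⟹ q = 1/2.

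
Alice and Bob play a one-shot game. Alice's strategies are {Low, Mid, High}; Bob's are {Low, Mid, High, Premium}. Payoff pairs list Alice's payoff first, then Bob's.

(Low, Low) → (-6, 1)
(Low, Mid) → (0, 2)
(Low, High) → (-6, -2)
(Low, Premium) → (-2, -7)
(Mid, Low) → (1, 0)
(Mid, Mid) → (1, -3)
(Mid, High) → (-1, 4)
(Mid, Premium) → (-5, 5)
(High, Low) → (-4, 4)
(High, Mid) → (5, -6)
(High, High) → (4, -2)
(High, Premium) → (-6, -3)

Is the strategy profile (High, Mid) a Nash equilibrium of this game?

No

Holding Bob at Mid: Alice gets 5 from High, versus 0 from Low, 1 from Mid. No profitable deviation for Alice.
Holding Alice at High: Bob gets -6 from Mid but could get 4 by switching to Low. Bob has a profitable deviation.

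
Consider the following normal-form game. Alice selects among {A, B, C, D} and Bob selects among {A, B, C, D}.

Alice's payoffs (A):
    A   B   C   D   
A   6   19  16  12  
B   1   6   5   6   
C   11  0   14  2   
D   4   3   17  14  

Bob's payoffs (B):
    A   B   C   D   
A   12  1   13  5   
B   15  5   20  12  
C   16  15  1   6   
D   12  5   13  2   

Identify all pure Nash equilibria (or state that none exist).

(C, A) and (D, C)

Find each player's best response to every opponent strategy; NE are the intersections.
Alice's best responses — vs A: C (payoff 11); vs B: A (payoff 19); vs C: D (payoff 17); vs D: D (payoff 14).
Bob's best responses — vs A: C (payoff 13); vs B: C (payoff 20); vs C: A (payoff 16); vs D: C (payoff 13).
Mutual best responses occur at (C, A) and (D, C); at each, neither player gains by switching.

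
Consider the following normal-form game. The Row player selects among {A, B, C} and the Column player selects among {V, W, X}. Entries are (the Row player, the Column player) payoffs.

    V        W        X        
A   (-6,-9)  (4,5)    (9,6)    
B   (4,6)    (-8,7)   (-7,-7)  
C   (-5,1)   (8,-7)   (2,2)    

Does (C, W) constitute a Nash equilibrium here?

Holding the Column player at W: the Row player gets 8 from C, versus 4 from A, -8 from B. No profitable deviation for the Row player.
Holding the Row player at C: the Column player gets -7 from W but could get 2 by switching to X. The Column player has a profitable deviation.

No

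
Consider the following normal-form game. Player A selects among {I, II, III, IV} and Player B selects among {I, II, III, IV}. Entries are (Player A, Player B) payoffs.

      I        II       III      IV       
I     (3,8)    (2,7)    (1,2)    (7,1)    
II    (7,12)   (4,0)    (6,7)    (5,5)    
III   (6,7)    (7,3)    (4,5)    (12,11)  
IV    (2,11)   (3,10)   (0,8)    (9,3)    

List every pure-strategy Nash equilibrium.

Find each player's best response to every opponent strategy; NE are the intersections.
Player A's best responses — vs I: II (payoff 7); vs II: III (payoff 7); vs III: II (payoff 6); vs IV: III (payoff 12).
Player B's best responses — vs I: I (payoff 8); vs II: I (payoff 12); vs III: IV (payoff 11); vs IV: I (payoff 11).
Mutual best responses occur at (II, I) and (III, IV); at each, neither player gains by switching.

(II, I) and (III, IV)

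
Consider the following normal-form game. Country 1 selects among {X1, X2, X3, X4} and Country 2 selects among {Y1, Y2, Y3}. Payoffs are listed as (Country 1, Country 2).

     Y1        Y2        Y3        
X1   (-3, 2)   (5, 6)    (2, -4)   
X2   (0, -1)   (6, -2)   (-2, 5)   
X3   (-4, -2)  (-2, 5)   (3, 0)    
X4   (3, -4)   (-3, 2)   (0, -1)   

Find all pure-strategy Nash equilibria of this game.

None

Check mutual best responses: a cell is a NE iff neither player can gain by unilaterally deviating.
Country 1's best responses — vs Y1: X4 (payoff 3); vs Y2: X2 (payoff 6); vs Y3: X3 (payoff 3).
Country 2's best responses — vs X1: Y2 (payoff 6); vs X2: Y3 (payoff 5); vs X3: Y2 (payoff 5); vs X4: Y2 (payoff 2).
No cell has both players best-responding. For instance, Country 1's best reply to Y2 is X2, but against X2 Country 2 prefers Y3 over Y2.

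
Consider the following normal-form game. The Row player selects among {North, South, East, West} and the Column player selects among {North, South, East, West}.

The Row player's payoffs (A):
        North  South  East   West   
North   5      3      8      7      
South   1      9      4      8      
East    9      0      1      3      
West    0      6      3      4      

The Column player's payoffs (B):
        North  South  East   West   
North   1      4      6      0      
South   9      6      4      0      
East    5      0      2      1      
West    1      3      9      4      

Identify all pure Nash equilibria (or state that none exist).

A profile is a Nash equilibrium when each player is best-responding to the other.
The Row player's best responses — vs North: East (payoff 9); vs South: South (payoff 9); vs East: North (payoff 8); vs West: South (payoff 8).
The Column player's best responses — vs North: East (payoff 6); vs South: North (payoff 9); vs East: North (payoff 5); vs West: East (payoff 9).
Mutual best responses occur at (North, East) and (East, North); at each, neither player gains by switching.

(North, East) and (East, North)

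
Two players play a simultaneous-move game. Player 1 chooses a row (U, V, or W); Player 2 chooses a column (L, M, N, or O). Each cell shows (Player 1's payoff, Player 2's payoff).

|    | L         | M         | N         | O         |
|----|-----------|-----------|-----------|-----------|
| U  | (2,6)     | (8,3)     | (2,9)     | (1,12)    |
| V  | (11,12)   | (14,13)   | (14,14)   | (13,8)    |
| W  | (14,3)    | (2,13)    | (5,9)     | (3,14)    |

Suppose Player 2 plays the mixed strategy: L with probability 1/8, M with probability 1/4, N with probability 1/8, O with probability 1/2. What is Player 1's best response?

Player 1's best reply maximizes expected payoff against the mix.
U: (1/8)·2 + (1/4)·8 + (1/8)·2 + (1/2)·1 = 3
V: (1/8)·11 + (1/4)·14 + (1/8)·14 + (1/2)·13 = 105/8
W: (1/8)·14 + (1/4)·2 + (1/8)·5 + (1/2)·3 = 35/8
Highest expected payoff is 105/8, from V.

V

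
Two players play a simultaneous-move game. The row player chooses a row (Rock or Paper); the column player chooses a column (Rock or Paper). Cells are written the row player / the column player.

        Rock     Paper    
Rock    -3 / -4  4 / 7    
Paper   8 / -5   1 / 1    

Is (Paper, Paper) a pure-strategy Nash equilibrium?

Holding the column player at Paper: the row player gets 1 from Paper but could get 4 by switching to Rock. The row player has a profitable deviation.

No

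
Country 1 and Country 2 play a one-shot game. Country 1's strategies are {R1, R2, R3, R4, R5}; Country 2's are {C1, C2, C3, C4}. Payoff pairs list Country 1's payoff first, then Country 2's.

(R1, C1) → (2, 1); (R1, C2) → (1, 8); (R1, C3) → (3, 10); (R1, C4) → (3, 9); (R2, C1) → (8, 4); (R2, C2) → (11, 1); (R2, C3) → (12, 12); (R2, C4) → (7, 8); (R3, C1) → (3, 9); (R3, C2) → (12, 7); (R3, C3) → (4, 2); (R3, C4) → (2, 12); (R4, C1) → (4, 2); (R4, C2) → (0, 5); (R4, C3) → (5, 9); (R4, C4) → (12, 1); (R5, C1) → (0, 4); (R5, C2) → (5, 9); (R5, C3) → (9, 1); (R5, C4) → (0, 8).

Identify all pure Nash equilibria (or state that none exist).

(R2, C3)

Find each player's best response to every opponent strategy; NE are the intersections.
Country 1's best responses — vs C1: R2 (payoff 8); vs C2: R3 (payoff 12); vs C3: R2 (payoff 12); vs C4: R4 (payoff 12).
Country 2's best responses — vs R1: C3 (payoff 10); vs R2: C3 (payoff 12); vs R3: C4 (payoff 12); vs R4: C3 (payoff 9); vs R5: C2 (payoff 9).
The only mutual best response is (R2, C3); neither player gains by switching there.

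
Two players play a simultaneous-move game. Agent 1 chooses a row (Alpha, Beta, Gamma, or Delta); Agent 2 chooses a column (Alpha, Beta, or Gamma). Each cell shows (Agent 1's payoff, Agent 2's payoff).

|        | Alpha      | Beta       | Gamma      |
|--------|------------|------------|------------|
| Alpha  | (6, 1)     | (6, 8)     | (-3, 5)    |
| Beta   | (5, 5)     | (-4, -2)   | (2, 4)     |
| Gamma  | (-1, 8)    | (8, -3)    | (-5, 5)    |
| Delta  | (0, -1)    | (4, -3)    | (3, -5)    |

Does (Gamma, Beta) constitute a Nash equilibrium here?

No

Holding Agent 2 at Beta: Agent 1 gets 8 from Gamma, versus 6 from Alpha, -4 from Beta, 4 from Delta. No profitable deviation for Agent 1.
Holding Agent 1 at Gamma: Agent 2 gets -3 from Beta but could get 8 by switching to Alpha. Agent 2 has a profitable deviation.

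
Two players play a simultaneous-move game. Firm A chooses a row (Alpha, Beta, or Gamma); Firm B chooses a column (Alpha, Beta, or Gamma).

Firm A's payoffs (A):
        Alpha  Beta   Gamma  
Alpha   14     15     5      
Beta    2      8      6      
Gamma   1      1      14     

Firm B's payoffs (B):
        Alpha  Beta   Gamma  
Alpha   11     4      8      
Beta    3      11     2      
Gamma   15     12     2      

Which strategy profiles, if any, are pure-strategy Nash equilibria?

A profile is a Nash equilibrium when each player is best-responding to the other.
Firm A's best responses — vs Alpha: Alpha (payoff 14); vs Beta: Alpha (payoff 15); vs Gamma: Gamma (payoff 14).
Firm B's best responses — vs Alpha: Alpha (payoff 11); vs Beta: Beta (payoff 11); vs Gamma: Alpha (payoff 15).
The only mutual best response is (Alpha, Alpha); neither player gains by switching there.

(Alpha, Alpha)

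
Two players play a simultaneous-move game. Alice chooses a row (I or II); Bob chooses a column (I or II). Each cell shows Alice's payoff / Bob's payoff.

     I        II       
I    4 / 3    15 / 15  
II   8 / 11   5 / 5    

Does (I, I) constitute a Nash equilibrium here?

No

Holding Bob at I: Alice gets 4 from I but could get 8 by switching to II. Alice has a profitable deviation.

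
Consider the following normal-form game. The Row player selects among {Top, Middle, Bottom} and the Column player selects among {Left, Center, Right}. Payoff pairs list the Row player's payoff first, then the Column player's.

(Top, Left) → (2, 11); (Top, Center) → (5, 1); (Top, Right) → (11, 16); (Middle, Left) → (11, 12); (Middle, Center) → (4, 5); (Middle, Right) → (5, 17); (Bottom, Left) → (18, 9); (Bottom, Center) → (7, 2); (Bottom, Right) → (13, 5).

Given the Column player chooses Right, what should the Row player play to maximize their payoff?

With the Column player fixed at Right, the Row player's payoffs are: Top → 11, Middle → 5, Bottom → 13.
The maximum is 13, achieved by Bottom.

Bottom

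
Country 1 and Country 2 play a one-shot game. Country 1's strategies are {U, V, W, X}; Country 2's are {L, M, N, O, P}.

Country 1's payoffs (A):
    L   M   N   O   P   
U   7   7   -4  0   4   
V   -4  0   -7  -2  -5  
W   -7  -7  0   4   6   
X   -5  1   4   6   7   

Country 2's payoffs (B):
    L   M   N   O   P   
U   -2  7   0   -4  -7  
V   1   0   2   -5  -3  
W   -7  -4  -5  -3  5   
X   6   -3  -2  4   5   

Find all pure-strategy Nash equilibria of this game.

(U, M)

A profile is a Nash equilibrium when each player is best-responding to the other.
Country 1's best responses — vs L: U (payoff 7); vs M: U (payoff 7); vs N: X (payoff 4); vs O: X (payoff 6); vs P: X (payoff 7).
Country 2's best responses — vs U: M (payoff 7); vs V: N (payoff 2); vs W: P (payoff 5); vs X: L (payoff 6).
The only mutual best response is (U, M); neither player gains by switching there.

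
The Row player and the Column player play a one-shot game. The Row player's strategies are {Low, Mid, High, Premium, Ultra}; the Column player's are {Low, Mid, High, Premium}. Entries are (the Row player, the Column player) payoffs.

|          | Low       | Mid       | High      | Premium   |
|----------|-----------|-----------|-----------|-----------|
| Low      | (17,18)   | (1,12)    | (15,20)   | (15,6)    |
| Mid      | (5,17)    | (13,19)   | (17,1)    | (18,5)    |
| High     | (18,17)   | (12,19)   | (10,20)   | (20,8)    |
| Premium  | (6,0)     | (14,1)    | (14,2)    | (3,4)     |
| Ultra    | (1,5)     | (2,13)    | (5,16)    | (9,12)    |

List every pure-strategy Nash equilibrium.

None

A profile is a Nash equilibrium when each player is best-responding to the other.
The Row player's best responses — vs Low: High (payoff 18); vs Mid: Premium (payoff 14); vs High: Mid (payoff 17); vs Premium: High (payoff 20).
The Column player's best responses — vs Low: High (payoff 20); vs Mid: Mid (payoff 19); vs High: High (payoff 20); vs Premium: Premium (payoff 4); vs Ultra: High (payoff 16).
No cell has both players best-responding. For instance, the Row player's best reply to Mid is Premium, but against Premium the Column player prefers Premium over Mid.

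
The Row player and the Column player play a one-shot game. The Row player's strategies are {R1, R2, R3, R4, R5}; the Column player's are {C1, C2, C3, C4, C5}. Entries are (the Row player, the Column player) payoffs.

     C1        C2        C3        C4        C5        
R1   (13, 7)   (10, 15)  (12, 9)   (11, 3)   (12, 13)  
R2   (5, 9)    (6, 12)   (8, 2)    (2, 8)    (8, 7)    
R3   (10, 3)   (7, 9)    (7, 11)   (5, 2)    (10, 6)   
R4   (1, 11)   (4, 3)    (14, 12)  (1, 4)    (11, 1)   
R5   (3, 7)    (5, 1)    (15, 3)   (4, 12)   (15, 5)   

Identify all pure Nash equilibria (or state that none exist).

Find each player's best response to every opponent strategy; NE are the intersections.
The Row player's best responses — vs C1: R1 (payoff 13); vs C2: R1 (payoff 10); vs C3: R5 (payoff 15); vs C4: R1 (payoff 11); vs C5: R5 (payoff 15).
The Column player's best responses — vs R1: C2 (payoff 15); vs R2: C2 (payoff 12); vs R3: C3 (payoff 11); vs R4: C3 (payoff 12); vs R5: C4 (payoff 12).
The only mutual best response is (R1, C2); neither player gains by switching there.

(R1, C2)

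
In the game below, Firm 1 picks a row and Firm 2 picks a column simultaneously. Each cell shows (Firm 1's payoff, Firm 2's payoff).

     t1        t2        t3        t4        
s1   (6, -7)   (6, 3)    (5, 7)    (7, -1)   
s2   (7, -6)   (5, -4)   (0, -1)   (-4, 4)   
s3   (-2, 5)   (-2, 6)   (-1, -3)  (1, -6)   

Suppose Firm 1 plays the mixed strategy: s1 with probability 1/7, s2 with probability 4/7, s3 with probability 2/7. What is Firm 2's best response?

Firm 2's best reply maximizes expected payoff against the mix.
t1: (1/7)·(-7) + (4/7)·(-6) + (2/7)·5 = -3
t2: (1/7)·3 + (4/7)·(-4) + (2/7)·6 = -1/7
t3: (1/7)·7 + (4/7)·(-1) + (2/7)·(-3) = -3/7
t4: (1/7)·(-1) + (4/7)·4 + (2/7)·(-6) = 3/7
Highest expected payoff is 3/7, from t4.

t4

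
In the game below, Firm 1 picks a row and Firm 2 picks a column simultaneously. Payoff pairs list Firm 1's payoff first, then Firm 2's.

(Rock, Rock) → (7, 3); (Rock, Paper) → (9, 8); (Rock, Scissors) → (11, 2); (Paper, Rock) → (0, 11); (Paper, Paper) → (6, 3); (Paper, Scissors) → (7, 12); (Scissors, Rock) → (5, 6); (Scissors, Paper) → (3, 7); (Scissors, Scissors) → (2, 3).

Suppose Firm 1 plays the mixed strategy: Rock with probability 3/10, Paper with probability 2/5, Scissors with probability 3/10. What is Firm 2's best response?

Rock

Compute Firm 2's expected payoff from each pure strategy against the given mix.
Rock: (3/10)·3 + (2/5)·11 + (3/10)·6 = 71/10
Paper: (3/10)·8 + (2/5)·3 + (3/10)·7 = 57/10
Scissors: (3/10)·2 + (2/5)·12 + (3/10)·3 = 63/10
Highest expected payoff is 71/10, from Rock.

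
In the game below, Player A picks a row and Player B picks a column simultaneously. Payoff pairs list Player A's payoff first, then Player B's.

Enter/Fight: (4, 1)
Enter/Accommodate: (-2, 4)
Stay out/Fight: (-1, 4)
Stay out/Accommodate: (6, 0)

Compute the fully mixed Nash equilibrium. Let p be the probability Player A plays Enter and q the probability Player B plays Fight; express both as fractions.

p = 4/7, q = 8/13

In a mixed NE each player is indifferent between their pure strategies, so the opponent's mix sets the indifference.
Player B indifferent between Fight and Accommodate: p·1 + (1−p)·4 = p·4 + (1−p)·0 ⟹ 4 + (-3)p = 0 + 4p ⟹ p = 4/7.
Player A indifferent between Enter and Stay out: q·4 + (1−q)·(-2) = q·(-1) + (1−q)·6 ⟹ (-2) + 6q = 6 + (-7)q ⟹ q = 8/13.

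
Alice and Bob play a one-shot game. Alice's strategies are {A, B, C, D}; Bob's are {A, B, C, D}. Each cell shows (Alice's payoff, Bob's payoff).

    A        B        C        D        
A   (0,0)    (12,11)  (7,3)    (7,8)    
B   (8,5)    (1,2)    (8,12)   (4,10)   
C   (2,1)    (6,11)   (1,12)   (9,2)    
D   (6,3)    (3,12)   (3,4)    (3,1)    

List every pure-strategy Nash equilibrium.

A profile is a Nash equilibrium when each player is best-responding to the other.
Alice's best responses — vs A: B (payoff 8); vs B: A (payoff 12); vs C: B (payoff 8); vs D: C (payoff 9).
Bob's best responses — vs A: B (payoff 11); vs B: C (payoff 12); vs C: C (payoff 12); vs D: B (payoff 12).
Mutual best responses occur at (A, B) and (B, C); at each, neither player gains by switching.

(A, B) and (B, C)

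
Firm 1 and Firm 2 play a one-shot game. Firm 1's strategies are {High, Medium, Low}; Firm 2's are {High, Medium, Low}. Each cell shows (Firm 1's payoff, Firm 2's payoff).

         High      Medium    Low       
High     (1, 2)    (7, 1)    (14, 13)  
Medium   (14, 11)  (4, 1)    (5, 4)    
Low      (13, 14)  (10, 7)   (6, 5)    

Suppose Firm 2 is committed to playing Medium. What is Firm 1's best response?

Low

With Firm 2 fixed at Medium, Firm 1's payoffs are: High → 7, Medium → 4, Low → 10.
The maximum is 10, achieved by Low.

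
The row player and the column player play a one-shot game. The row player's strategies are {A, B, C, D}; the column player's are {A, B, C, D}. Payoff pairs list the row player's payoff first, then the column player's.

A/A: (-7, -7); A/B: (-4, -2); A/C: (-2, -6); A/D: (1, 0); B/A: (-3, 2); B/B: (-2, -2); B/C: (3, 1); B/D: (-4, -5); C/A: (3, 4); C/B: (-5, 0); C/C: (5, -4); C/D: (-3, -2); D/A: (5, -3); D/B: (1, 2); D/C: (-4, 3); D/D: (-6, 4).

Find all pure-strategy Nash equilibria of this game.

Find each player's best response to every opponent strategy; NE are the intersections.
The row player's best responses — vs A: D (payoff 5); vs B: D (payoff 1); vs C: C (payoff 5); vs D: A (payoff 1).
The column player's best responses — vs A: D (payoff 0); vs B: A (payoff 2); vs C: A (payoff 4); vs D: D (payoff 4).
The only mutual best response is (A, D); neither player gains by switching there.

(A, D)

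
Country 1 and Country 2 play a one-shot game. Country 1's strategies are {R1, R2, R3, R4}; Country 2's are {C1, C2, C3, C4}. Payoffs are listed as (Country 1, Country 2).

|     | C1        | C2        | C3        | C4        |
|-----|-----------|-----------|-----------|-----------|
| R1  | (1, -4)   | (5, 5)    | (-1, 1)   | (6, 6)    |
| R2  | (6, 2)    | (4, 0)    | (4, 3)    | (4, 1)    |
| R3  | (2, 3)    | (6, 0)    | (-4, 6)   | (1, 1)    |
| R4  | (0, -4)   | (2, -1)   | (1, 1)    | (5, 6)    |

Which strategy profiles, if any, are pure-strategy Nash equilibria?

Check mutual best responses: a cell is a NE iff neither player can gain by unilaterally deviating.
Country 1's best responses — vs C1: R2 (payoff 6); vs C2: R3 (payoff 6); vs C3: R2 (payoff 4); vs C4: R1 (payoff 6).
Country 2's best responses — vs R1: C4 (payoff 6); vs R2: C3 (payoff 3); vs R3: C3 (payoff 6); vs R4: C4 (payoff 6).
Mutual best responses occur at (R1, C4) and (R2, C3); at each, neither player gains by switching.

(R1, C4) and (R2, C3)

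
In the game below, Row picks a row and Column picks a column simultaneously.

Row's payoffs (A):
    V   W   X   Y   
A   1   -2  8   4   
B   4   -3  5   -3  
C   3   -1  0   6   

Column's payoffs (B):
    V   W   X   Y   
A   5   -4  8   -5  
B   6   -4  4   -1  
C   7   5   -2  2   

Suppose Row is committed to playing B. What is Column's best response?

With Row fixed at B, Column's payoffs are: V → 6, W → -4, X → 4, Y → -1.
The maximum is 6, achieved by V.

V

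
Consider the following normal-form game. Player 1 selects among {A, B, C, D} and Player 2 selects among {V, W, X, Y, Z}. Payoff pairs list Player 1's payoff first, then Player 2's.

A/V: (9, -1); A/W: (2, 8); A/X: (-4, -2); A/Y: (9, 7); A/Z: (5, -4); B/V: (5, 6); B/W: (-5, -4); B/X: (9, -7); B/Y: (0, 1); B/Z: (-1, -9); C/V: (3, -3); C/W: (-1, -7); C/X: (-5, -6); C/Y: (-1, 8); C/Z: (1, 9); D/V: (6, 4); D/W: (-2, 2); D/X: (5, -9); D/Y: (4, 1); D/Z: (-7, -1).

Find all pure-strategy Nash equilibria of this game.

A profile is a Nash equilibrium when each player is best-responding to the other.
Player 1's best responses — vs V: A (payoff 9); vs W: A (payoff 2); vs X: B (payoff 9); vs Y: A (payoff 9); vs Z: A (payoff 5).
Player 2's best responses — vs A: W (payoff 8); vs B: V (payoff 6); vs C: Z (payoff 9); vs D: V (payoff 4).
The only mutual best response is (A, W); neither player gains by switching there.

(A, W)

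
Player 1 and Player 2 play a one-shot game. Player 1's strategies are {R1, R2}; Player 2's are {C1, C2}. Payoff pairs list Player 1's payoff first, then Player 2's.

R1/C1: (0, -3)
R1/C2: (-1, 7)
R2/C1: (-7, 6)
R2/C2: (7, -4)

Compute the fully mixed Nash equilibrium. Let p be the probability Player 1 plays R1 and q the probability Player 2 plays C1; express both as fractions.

p = 1/2, q = 8/15

In a mixed NE each player is indifferent between their pure strategies, so the opponent's mix sets the indifference.
Player 2 indifferent between C1 and C2: p·(-3) + (1−p)·6 = p·7 + (1−p)·(-4) ⟹ 6 + (-9)p = (-4) + 11p ⟹ p = 1/2.
Player 1 indifferent between R1 and R2: q·0 + (1−q)·(-1) = q·(-7) + (1−q)·7 ⟹ (-1) + 1q = 7 + (-14)q ⟹ q = 8/15.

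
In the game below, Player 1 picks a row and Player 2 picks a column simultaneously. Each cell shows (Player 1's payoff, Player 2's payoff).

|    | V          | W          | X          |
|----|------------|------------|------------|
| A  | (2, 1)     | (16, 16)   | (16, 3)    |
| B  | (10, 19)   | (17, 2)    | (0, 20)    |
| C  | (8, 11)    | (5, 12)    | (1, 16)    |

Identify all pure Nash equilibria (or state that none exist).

Check mutual best responses: a cell is a NE iff neither player can gain by unilaterally deviating.
Player 1's best responses — vs V: B (payoff 10); vs W: B (payoff 17); vs X: A (payoff 16).
Player 2's best responses — vs A: W (payoff 16); vs B: X (payoff 20); vs C: X (payoff 16).
No cell has both players best-responding. For instance, Player 1's best reply to W is B, but against B Player 2 prefers X over W.

No pure-strategy Nash equilibrium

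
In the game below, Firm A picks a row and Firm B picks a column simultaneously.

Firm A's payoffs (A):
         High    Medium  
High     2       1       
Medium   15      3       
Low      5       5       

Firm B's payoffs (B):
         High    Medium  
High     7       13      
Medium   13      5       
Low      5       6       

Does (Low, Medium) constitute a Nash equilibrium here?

Yes

Holding Firm B at Medium: Firm A gets 5 from Low, versus 1 from High, 3 from Medium. No profitable deviation for Firm A.
Holding Firm A at Low: Firm B gets 6 from Medium, versus 5 from High. No profitable deviation for Firm B either.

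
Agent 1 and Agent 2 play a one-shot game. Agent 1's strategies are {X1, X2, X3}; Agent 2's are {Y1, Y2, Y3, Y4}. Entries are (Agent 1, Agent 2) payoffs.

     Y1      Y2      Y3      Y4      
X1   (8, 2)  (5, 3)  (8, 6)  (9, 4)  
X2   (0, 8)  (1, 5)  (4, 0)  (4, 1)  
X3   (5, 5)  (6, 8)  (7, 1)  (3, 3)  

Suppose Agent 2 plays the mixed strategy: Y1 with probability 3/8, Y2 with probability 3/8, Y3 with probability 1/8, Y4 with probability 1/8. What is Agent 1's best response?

Agent 1's best reply maximizes expected payoff against the mix.
X1: (3/8)·8 + (3/8)·5 + (1/8)·8 + (1/8)·9 = 7
X2: (3/8)·0 + (3/8)·1 + (1/8)·4 + (1/8)·4 = 11/8
X3: (3/8)·5 + (3/8)·6 + (1/8)·7 + (1/8)·3 = 43/8
Highest expected payoff is 7, from X1.

X1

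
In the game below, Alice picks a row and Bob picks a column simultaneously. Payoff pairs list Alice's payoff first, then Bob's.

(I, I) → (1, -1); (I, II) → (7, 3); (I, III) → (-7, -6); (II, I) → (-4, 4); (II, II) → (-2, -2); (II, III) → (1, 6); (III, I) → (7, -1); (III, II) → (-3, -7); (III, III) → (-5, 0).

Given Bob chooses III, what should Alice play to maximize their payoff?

II

With Bob fixed at III, Alice's payoffs are: I → -7, II → 1, III → -5.
The maximum is 1, achieved by II.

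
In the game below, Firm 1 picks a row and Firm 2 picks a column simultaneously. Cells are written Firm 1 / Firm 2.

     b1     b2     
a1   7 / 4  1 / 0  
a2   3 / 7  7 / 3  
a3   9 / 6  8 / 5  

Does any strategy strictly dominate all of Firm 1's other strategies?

a3

A strategy is strictly dominant if it gives Firm 1 a strictly higher payoff than every other strategy, against every choice by the opponent.
a3 strictly dominates: vs b1: 9 > each of {7, 3}; vs b2: 8 > each of {1, 7}.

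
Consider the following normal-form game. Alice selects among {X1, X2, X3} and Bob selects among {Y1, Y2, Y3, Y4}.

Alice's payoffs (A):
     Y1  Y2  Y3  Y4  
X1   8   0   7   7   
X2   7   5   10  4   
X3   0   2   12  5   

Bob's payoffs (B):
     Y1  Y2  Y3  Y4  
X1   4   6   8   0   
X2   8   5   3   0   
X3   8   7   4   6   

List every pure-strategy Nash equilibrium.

No pure-strategy Nash equilibrium

Check mutual best responses: a cell is a NE iff neither player can gain by unilaterally deviating.
Alice's best responses — vs Y1: X1 (payoff 8); vs Y2: X2 (payoff 5); vs Y3: X3 (payoff 12); vs Y4: X1 (payoff 7).
Bob's best responses — vs X1: Y3 (payoff 8); vs X2: Y1 (payoff 8); vs X3: Y1 (payoff 8).
No cell has both players best-responding. For instance, Alice's best reply to Y4 is X1, but against X1 Bob prefers Y3 over Y4.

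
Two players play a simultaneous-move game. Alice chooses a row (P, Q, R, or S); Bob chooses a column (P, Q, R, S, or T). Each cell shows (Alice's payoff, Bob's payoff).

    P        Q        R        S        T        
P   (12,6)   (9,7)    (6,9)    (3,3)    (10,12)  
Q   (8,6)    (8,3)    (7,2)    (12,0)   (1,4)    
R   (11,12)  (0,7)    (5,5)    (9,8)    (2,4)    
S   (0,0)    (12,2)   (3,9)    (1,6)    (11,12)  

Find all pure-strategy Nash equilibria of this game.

A profile is a Nash equilibrium when each player is best-responding to the other.
Alice's best responses — vs P: P (payoff 12); vs Q: S (payoff 12); vs R: Q (payoff 7); vs S: Q (payoff 12); vs T: S (payoff 11).
Bob's best responses — vs P: T (payoff 12); vs Q: P (payoff 6); vs R: P (payoff 12); vs S: T (payoff 12).
The only mutual best response is (S, T); neither player gains by switching there.

(S, T)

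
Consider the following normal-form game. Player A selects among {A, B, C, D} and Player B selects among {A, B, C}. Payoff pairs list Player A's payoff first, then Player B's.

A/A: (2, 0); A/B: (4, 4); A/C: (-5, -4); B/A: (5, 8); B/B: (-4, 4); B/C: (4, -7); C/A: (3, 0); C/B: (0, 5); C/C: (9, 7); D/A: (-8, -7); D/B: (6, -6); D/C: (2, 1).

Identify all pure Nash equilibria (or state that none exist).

(B, A) and (C, C)

Check mutual best responses: a cell is a NE iff neither player can gain by unilaterally deviating.
Player A's best responses — vs A: B (payoff 5); vs B: D (payoff 6); vs C: C (payoff 9).
Player B's best responses — vs A: B (payoff 4); vs B: A (payoff 8); vs C: C (payoff 7); vs D: C (payoff 1).
Mutual best responses occur at (B, A) and (C, C); at each, neither player gains by switching.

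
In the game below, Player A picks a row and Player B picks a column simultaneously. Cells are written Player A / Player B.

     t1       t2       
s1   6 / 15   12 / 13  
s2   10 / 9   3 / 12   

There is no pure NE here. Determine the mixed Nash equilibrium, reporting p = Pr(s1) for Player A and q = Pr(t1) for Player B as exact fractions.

In a mixed NE each player is indifferent between their pure strategies, so the opponent's mix sets the indifference.
Player B indifferent between t1 and t2: p·15 + (1−p)·9 = p·13 + (1−p)·12 ⟹ 9 + 6p = 12 + 1p ⟹ p = 3/5.
Player A indifferent between s1 and s2: q·6 + (1−q)·12 = q·10 + (1−q)·3 ⟹ 12 + (-6)q = 3 + 7q ⟹ q = 9/13.

p = 3/5, q = 9/13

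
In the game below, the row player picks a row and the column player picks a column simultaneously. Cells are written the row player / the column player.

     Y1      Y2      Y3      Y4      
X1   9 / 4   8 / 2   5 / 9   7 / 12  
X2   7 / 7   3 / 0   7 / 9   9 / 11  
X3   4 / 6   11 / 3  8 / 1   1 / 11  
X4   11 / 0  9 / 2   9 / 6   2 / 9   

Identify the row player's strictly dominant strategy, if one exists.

None

A strategy is strictly dominant if it gives the row player a strictly higher payoff than every other strategy, against every choice by the opponent.
X1 is not dominant: against Y1, X4 gives 11 > 9.
X2 is not dominant: against Y1, X1 gives 9 > 7.
X3 is not dominant: against Y1, X1 gives 9 > 4.
X4 is not dominant: against Y2, X3 gives 11 > 9.
No single strategy is best against every opponent action.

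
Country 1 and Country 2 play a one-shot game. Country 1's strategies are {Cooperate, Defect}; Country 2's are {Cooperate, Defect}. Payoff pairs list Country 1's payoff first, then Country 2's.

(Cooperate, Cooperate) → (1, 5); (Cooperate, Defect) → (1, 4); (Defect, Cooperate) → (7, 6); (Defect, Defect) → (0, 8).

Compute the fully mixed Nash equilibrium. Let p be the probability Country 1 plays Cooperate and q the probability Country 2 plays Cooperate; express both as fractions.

Each player's mixing probability is pinned down by making the *other* player indifferent.
Country 2 indifferent between Cooperate and Defect: p·5 + (1−p)·6 = p·4 + (1−p)·8 ⟹ 6 + (-1)p = 8 + (-4)p ⟹ p = 2/3.
Country 1 indifferent between Cooperate and Defect: q·1 + (1−q)·1 = q·7 + (1−q)·0 ⟹ 1 + 0q = 0 + 7q ⟹ q = 1/7.

p = 2/3, q = 1/7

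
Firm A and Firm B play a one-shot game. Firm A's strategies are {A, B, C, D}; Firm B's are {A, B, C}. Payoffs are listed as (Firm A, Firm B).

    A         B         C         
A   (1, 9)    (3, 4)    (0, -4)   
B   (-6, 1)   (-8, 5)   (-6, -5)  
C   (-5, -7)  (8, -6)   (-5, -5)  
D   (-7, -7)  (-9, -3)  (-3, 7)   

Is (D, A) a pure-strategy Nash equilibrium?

No

Holding Firm B at A: Firm A gets -7 from D but could get 1 by switching to A. Firm A has a profitable deviation.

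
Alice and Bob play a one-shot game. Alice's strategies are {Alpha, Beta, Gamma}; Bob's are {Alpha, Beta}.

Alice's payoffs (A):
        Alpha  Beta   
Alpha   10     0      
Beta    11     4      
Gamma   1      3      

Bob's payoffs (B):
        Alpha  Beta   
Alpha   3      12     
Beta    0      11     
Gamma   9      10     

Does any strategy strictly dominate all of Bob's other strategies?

Beta

Check whether one of Bob's strategies beats all alternatives regardless of what the opponent does.
Beta strictly dominates: vs Alpha: 12 > 3; vs Beta: 11 > 0; vs Gamma: 10 > 9.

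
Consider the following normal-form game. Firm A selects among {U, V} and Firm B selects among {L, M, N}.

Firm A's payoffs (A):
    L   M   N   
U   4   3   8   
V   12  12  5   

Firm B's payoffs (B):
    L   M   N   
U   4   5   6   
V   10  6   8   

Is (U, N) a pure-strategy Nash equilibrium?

Holding Firm B at N: Firm A gets 8 from U, versus 5 from V. No profitable deviation for Firm A.
Holding Firm A at U: Firm B gets 6 from N, versus 4 from L, 5 from M. No profitable deviation for Firm B either.

Yes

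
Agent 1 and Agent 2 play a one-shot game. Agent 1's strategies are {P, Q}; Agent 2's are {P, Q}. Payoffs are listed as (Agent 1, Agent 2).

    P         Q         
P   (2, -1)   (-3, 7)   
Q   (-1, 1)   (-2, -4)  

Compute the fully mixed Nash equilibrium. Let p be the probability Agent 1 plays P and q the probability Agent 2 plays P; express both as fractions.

Each player's mixing probability is pinned down by making the *other* player indifferent.
Agent 2 indifferent between P and Q: p·(-1) + (1−p)·1 = p·7 + (1−p)·(-4) ⟹ 1 + (-2)p = (-4) + 11p ⟹ p = 5/13.
Agent 1 indifferent between P and Q: q·2 + (1−q)·(-3) = q·(-1) + (1−q)·(-2) ⟹ (-3) + 5q = (-2) + 1q ⟹ q = 1/4.

p = 5/13, q = 1/4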